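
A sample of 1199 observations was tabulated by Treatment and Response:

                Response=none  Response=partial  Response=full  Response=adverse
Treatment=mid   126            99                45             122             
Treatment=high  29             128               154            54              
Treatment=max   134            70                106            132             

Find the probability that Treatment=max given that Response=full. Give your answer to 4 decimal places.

0.3475

Total with Response=full: 45 + 154 + 106 = 305.
P(Treatment=max | Response=full) = 106/305 = 0.3475.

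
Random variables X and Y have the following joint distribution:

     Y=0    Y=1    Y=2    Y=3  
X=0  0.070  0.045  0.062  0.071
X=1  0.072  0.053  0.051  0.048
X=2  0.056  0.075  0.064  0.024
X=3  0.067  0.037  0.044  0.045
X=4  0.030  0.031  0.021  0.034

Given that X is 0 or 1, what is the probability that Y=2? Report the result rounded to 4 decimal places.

0.2394

P(X=0) = 0.070 + 0.045 + 0.062 + 0.071 = 0.248.
P(X=1) = 0.072 + 0.053 + 0.051 + 0.048 = 0.224.
P(X ∈ {0, 1}) = 0.248 + 0.224 = 0.472; P(Y=2, X ∈ {0, 1}) = 0.062 + 0.051 = 0.113.
P(Y=2 | X ∈ {0, 1}) = 0.113/0.472 = 0.2394.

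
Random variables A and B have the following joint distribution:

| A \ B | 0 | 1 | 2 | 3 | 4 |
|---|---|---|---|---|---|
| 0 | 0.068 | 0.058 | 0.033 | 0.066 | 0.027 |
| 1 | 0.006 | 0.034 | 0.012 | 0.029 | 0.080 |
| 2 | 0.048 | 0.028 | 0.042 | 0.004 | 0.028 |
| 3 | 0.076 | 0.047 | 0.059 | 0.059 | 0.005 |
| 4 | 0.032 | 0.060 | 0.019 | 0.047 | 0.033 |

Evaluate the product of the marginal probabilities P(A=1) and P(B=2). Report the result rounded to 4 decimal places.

P(A=1) = 0.006 + 0.034 + 0.012 + 0.029 + 0.080 = 0.161.
P(B=2) = 0.033 + 0.012 + 0.042 + 0.059 + 0.019 = 0.165.
Product: 0.161 × 0.165 = 0.0266.

0.0266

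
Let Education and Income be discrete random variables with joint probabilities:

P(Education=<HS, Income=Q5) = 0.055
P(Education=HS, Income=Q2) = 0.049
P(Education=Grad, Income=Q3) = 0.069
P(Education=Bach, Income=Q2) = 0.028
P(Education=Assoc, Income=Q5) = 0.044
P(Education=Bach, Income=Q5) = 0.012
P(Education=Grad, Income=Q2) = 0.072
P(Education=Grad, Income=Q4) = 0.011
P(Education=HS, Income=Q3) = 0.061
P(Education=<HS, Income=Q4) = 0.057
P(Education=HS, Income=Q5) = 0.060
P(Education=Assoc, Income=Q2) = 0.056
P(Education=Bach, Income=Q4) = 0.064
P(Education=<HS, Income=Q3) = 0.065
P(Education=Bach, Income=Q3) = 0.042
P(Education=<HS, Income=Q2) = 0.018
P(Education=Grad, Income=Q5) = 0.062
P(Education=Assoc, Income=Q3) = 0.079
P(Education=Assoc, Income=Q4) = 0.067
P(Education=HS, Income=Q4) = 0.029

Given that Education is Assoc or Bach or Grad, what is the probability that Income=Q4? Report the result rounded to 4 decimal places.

0.2343

P(Education=Assoc) = 0.056 + 0.079 + 0.067 + 0.044 = 0.246.
P(Education=Bach) = 0.028 + 0.042 + 0.064 + 0.012 = 0.146.
P(Education=Grad) = 0.072 + 0.069 + 0.011 + 0.062 = 0.214.
P(Education ∈ {Assoc, Bach, Grad}) = 0.246 + 0.146 + 0.214 = 0.606; P(Income=Q4, Education ∈ {Assoc, Bach, Grad}) = 0.067 + 0.064 + 0.011 = 0.142.
P(Income=Q4 | Education ∈ {Assoc, Bach, Grad}) = 0.142/0.606 = 0.2343.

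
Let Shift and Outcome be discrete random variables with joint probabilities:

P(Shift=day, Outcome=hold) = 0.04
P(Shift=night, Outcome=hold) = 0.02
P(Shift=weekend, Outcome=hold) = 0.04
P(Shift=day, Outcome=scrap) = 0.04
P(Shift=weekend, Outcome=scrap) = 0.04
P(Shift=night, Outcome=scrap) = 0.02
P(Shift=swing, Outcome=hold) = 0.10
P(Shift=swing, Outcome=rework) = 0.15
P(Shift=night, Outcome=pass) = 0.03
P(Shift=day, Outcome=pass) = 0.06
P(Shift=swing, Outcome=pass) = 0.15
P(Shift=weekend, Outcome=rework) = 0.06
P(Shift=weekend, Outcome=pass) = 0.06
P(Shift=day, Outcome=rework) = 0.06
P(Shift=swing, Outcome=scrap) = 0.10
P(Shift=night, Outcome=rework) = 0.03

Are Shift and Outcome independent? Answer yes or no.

Every cell satisfies P(Shift,Outcome) = P(Shift)·P(Outcome). For instance P(Shift=day) = 0.20, P(Outcome=scrap) = 0.20, and 0.20×0.20 = 0.04 matches the joint entry. So Shift and Outcome are independent.

yes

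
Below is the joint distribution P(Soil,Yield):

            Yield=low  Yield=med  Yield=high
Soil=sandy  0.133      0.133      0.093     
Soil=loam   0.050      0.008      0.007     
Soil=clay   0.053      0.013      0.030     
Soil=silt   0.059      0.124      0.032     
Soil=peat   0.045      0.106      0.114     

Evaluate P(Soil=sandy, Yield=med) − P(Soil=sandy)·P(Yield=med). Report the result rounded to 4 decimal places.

-0.0049

P(Soil=sandy) = 0.133 + 0.133 + 0.093 = 0.359.
P(Yield=med) = 0.133 + 0.008 + 0.013 + 0.124 + 0.106 = 0.384.
P(Soil=sandy, Yield=med) − P(Soil=sandy)P(Yield=med) = 0.133 − 0.359×0.384 = -0.0049.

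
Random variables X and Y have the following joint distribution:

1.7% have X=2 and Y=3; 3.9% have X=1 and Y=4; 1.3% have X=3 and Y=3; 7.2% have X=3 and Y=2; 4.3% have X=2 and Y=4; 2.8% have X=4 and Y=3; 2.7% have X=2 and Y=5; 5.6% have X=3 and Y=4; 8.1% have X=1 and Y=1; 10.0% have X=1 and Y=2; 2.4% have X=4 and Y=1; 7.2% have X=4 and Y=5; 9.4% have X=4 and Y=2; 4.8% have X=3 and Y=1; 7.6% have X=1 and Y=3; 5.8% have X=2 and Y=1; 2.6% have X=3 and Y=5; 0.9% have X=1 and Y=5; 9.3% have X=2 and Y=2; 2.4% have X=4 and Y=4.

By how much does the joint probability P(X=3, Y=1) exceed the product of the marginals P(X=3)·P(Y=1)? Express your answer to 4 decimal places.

P(X=3) = 0.048 + 0.072 + 0.013 + 0.056 + 0.026 = 0.215.
P(Y=1) = 0.081 + 0.058 + 0.048 + 0.024 = 0.211.
P(X=3, Y=1) − P(X=3)P(Y=1) = 0.048 − 0.215×0.211 = 0.0026.

0.0026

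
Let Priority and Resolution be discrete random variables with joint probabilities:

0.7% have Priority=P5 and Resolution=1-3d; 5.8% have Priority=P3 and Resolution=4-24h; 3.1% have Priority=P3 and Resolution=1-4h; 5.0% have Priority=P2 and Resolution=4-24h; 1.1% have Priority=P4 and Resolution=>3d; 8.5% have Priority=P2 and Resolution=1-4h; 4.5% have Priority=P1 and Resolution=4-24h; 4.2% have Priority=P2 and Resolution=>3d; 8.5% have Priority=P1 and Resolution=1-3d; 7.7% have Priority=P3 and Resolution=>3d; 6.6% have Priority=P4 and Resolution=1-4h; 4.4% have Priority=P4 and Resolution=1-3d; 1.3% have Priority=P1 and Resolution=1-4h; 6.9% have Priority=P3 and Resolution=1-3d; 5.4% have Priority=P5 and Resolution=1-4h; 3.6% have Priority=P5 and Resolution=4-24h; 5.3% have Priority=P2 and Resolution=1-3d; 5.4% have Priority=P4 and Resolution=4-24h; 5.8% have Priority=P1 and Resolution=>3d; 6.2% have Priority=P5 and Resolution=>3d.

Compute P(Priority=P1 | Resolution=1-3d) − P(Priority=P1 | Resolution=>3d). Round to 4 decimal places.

P(Resolution=1-3d) = 0.085 + 0.053 + 0.069 + 0.044 + 0.007 = 0.258; P(Priority=P1 | Resolution=1-3d) = 0.085/0.258 = 0.32946.
P(Resolution=>3d) = 0.058 + 0.042 + 0.077 + 0.011 + 0.062 = 0.250; P(Priority=P1 | Resolution=>3d) = 0.058/0.250 = 0.23200.
Difference = 0.0975.

0.0975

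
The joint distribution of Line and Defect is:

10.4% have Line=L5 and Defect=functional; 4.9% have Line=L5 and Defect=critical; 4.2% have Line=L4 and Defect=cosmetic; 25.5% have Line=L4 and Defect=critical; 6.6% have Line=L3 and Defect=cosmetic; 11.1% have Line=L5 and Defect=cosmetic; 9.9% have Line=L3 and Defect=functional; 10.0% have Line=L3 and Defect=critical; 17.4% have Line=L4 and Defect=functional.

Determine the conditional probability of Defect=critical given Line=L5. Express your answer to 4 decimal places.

0.1856

P(Line=L5) = 0.111 + 0.104 + 0.049 = 0.264.
P(Defect=critical | Line=L5) = 0.049/0.264 = 0.1856.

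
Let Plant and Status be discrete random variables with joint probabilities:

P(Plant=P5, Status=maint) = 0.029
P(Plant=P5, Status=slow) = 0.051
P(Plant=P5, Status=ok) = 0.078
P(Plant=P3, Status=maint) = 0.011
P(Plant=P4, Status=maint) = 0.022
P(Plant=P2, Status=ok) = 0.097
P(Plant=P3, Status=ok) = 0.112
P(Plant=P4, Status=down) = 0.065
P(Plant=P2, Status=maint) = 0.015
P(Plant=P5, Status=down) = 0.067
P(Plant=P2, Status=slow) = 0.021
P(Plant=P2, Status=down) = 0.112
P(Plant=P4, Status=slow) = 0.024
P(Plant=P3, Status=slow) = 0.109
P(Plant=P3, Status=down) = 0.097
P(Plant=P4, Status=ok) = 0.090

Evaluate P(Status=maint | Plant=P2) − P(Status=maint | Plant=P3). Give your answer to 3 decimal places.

P(Plant=P2) = 0.097 + 0.021 + 0.112 + 0.015 = 0.245; P(Status=maint | Plant=P2) = 0.015/0.245 = 0.0612.
P(Plant=P3) = 0.112 + 0.109 + 0.097 + 0.011 = 0.329; P(Status=maint | Plant=P3) = 0.011/0.329 = 0.0334.
Difference = 0.028.

0.028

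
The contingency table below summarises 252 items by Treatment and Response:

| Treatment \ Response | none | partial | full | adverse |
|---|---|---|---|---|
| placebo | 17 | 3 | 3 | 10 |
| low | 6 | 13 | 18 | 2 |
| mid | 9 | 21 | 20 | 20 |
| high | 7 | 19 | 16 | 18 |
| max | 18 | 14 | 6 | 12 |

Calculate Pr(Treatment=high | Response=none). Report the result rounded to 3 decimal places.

Total with Response=none: 17 + 6 + 9 + 7 + 18 = 57.
P(Treatment=high | Response=none) = 7/57 = 0.123.

0.123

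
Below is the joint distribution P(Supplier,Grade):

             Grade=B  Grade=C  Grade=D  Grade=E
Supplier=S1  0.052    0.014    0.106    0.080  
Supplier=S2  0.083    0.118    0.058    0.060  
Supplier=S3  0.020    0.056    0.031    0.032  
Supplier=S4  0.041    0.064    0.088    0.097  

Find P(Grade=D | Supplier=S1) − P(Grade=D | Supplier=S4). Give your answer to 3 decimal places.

P(Supplier=S1) = 0.052 + 0.014 + 0.106 + 0.080 = 0.252; P(Grade=D | Supplier=S1) = 0.106/0.252 = 0.4206.
P(Supplier=S4) = 0.041 + 0.064 + 0.088 + 0.097 = 0.290; P(Grade=D | Supplier=S4) = 0.088/0.290 = 0.3034.
Difference = 0.117.

0.117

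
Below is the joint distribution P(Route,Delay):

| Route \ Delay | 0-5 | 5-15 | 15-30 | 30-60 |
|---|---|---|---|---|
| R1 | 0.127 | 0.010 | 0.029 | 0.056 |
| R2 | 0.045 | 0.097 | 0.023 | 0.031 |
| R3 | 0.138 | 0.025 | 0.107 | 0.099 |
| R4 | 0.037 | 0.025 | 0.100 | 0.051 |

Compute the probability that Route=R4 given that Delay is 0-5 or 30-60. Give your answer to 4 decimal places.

0.1507

P(Delay=0-5) = 0.127 + 0.045 + 0.138 + 0.037 = 0.347.
P(Delay=30-60) = 0.056 + 0.031 + 0.099 + 0.051 = 0.237.
P(Delay ∈ {0-5, 30-60}) = 0.347 + 0.237 = 0.584; P(Route=R4, Delay ∈ {0-5, 30-60}) = 0.037 + 0.051 = 0.088.
P(Route=R4 | Delay ∈ {0-5, 30-60}) = 0.088/0.584 = 0.1507.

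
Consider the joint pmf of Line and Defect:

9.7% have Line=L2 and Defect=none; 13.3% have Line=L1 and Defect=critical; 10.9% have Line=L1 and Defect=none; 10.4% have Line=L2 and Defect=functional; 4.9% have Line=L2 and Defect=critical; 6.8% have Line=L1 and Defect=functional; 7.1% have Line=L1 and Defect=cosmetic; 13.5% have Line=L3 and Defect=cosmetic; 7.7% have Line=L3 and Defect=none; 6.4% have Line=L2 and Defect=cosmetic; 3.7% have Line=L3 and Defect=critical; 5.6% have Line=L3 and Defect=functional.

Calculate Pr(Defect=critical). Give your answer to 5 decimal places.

P(Defect=critical) = 0.133 + 0.049 + 0.037 = 0.219.

0.21900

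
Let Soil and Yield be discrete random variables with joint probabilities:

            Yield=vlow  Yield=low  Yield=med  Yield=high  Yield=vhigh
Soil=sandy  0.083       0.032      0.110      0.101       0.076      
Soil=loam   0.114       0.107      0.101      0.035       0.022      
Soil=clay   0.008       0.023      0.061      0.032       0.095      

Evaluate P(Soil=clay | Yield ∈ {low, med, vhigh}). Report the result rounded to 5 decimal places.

0.28549

P(Yield=low) = 0.032 + 0.107 + 0.023 = 0.162.
P(Yield=med) = 0.110 + 0.101 + 0.061 = 0.272.
P(Yield=vhigh) = 0.076 + 0.022 + 0.095 = 0.193.
P(Yield ∈ {low, med, vhigh}) = 0.162 + 0.272 + 0.193 = 0.627; P(Soil=clay, Yield ∈ {low, med, vhigh}) = 0.023 + 0.061 + 0.095 = 0.179.
P(Soil=clay | Yield ∈ {low, med, vhigh}) = 0.179/0.627 = 0.28549.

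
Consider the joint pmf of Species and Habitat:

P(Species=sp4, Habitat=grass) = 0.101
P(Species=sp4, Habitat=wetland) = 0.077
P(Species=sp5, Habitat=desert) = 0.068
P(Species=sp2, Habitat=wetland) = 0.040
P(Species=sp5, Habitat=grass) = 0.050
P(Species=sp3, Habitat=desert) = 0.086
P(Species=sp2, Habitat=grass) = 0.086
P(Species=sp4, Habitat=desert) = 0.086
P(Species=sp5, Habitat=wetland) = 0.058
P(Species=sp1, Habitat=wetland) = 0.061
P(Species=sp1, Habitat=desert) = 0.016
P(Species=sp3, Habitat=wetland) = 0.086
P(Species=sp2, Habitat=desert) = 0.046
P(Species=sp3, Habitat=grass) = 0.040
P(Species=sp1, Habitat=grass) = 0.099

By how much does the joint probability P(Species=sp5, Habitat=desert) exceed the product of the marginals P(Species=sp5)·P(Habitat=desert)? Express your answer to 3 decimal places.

0.015

P(Species=sp5) = 0.050 + 0.058 + 0.068 = 0.176.
P(Habitat=desert) = 0.016 + 0.046 + 0.086 + 0.086 + 0.068 = 0.302.
P(Species=sp5, Habitat=desert) − P(Species=sp5)P(Habitat=desert) = 0.068 − 0.176×0.302 = 0.015.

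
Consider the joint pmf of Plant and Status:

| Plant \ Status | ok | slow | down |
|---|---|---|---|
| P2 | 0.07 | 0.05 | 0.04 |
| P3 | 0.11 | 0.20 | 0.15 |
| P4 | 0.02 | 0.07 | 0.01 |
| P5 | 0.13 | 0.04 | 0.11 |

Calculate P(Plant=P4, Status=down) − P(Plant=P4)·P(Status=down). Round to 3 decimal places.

P(Plant=P4) = 0.02 + 0.07 + 0.01 = 0.10.
P(Status=down) = 0.04 + 0.15 + 0.01 + 0.11 = 0.31.
P(Plant=P4, Status=down) − P(Plant=P4)P(Status=down) = 0.01 − 0.10×0.31 = -0.021.

-0.021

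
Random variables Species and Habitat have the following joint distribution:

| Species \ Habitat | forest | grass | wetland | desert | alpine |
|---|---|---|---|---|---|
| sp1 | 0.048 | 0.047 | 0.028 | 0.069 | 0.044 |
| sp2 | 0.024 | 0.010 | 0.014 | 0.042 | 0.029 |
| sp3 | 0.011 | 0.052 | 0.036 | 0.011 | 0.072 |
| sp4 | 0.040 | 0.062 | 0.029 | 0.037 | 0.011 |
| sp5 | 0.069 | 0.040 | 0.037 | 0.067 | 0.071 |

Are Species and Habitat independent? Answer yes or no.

P(Species=sp3) = 0.182 and P(Habitat=alpine) = 0.227, so their product is 0.04131, but P(Species=sp3, Habitat=alpine) = 0.072. Since these differ, Species and Habitat are not independent.

no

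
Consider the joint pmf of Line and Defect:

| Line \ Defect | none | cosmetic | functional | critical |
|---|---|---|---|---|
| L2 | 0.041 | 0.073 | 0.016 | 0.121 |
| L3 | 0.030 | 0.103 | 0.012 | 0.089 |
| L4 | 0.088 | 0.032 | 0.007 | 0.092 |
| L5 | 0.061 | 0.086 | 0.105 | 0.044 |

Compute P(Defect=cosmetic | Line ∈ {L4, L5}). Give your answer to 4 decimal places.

P(Line=L4) = 0.088 + 0.032 + 0.007 + 0.092 = 0.219.
P(Line=L5) = 0.061 + 0.086 + 0.105 + 0.044 = 0.296.
P(Line ∈ {L4, L5}) = 0.219 + 0.296 = 0.515; P(Defect=cosmetic, Line ∈ {L4, L5}) = 0.032 + 0.086 = 0.118.
P(Defect=cosmetic | Line ∈ {L4, L5}) = 0.118/0.515 = 0.2291.

0.2291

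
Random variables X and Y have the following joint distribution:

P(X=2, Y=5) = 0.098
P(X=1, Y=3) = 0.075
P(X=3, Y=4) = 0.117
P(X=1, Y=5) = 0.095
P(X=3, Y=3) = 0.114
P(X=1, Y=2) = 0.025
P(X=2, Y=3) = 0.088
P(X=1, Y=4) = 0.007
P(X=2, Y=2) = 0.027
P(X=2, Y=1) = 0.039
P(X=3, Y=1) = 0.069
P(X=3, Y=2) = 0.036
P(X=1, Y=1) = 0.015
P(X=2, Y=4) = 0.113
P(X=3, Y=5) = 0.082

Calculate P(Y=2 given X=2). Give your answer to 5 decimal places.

0.07397

P(X=2) = 0.039 + 0.027 + 0.088 + 0.113 + 0.098 = 0.365.
P(Y=2 | X=2) = 0.027/0.365 = 0.07397.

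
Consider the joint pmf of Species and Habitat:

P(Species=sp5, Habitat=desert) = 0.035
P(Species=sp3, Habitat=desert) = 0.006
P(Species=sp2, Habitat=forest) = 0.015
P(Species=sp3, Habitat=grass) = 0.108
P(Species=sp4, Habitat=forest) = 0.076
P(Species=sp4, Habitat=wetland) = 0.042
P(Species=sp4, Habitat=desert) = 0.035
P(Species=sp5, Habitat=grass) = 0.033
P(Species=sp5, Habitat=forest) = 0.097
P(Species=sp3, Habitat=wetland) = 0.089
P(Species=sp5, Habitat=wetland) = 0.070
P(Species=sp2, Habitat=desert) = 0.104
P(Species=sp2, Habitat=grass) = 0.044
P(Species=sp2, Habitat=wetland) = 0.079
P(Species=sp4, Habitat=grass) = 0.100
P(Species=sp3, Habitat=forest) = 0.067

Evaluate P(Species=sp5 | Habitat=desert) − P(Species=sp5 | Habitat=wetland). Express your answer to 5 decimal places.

P(Habitat=desert) = 0.104 + 0.006 + 0.035 + 0.035 = 0.180; P(Species=sp5 | Habitat=desert) = 0.035/0.180 = 0.194444.
P(Habitat=wetland) = 0.079 + 0.089 + 0.042 + 0.070 = 0.280; P(Species=sp5 | Habitat=wetland) = 0.070/0.280 = 0.250000.
Difference = -0.05556.

-0.05556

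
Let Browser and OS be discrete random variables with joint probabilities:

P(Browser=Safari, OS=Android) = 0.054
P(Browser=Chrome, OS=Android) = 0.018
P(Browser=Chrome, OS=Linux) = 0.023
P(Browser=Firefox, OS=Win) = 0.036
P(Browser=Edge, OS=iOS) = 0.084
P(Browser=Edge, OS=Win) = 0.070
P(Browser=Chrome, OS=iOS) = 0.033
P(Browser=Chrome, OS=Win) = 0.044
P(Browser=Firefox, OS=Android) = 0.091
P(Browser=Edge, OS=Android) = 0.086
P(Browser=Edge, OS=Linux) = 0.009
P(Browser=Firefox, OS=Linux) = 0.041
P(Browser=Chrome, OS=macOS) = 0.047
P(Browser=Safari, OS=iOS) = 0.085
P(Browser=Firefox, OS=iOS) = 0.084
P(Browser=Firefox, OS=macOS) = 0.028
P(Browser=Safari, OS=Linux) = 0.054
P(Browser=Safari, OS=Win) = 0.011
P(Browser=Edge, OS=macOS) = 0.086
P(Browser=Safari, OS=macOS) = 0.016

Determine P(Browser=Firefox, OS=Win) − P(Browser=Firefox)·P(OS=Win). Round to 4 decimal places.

-0.0091

P(Browser=Firefox) = 0.036 + 0.028 + 0.041 + 0.084 + 0.091 = 0.280.
P(OS=Win) = 0.044 + 0.036 + 0.011 + 0.070 = 0.161.
P(Browser=Firefox, OS=Win) − P(Browser=Firefox)P(OS=Win) = 0.036 − 0.280×0.161 = -0.0091.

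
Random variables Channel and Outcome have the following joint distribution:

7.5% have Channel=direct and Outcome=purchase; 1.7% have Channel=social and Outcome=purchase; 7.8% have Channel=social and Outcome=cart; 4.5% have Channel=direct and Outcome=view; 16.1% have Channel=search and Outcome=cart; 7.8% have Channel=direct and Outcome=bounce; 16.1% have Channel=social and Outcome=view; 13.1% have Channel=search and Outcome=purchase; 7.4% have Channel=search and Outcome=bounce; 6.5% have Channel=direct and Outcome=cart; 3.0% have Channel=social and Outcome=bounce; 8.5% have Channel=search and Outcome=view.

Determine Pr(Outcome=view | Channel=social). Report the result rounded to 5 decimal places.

0.56294

P(Channel=social) = 0.030 + 0.161 + 0.078 + 0.017 = 0.286.
P(Outcome=view | Channel=social) = 0.161/0.286 = 0.56294.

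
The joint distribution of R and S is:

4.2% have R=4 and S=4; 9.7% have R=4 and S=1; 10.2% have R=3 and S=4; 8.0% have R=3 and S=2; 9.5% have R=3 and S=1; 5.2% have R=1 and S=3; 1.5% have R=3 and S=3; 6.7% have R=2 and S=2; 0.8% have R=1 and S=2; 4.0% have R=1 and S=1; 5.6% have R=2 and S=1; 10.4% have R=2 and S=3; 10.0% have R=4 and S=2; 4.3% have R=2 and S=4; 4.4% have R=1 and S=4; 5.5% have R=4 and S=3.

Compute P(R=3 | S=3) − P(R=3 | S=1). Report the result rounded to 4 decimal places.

P(S=3) = 0.052 + 0.104 + 0.015 + 0.055 = 0.226; P(R=3 | S=3) = 0.015/0.226 = 0.06637.
P(S=1) = 0.040 + 0.056 + 0.095 + 0.097 = 0.288; P(R=3 | S=1) = 0.095/0.288 = 0.32986.
Difference = -0.2635.

-0.2635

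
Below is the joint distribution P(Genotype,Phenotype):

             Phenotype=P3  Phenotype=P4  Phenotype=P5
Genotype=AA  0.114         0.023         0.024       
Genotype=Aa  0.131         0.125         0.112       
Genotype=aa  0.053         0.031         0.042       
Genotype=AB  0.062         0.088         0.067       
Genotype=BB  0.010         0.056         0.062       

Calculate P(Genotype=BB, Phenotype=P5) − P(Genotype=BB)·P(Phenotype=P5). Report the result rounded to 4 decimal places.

0.0227

P(Genotype=BB) = 0.010 + 0.056 + 0.062 = 0.128.
P(Phenotype=P5) = 0.024 + 0.112 + 0.042 + 0.067 + 0.062 = 0.307.
P(Genotype=BB, Phenotype=P5) − P(Genotype=BB)P(Phenotype=P5) = 0.062 − 0.128×0.307 = 0.0227.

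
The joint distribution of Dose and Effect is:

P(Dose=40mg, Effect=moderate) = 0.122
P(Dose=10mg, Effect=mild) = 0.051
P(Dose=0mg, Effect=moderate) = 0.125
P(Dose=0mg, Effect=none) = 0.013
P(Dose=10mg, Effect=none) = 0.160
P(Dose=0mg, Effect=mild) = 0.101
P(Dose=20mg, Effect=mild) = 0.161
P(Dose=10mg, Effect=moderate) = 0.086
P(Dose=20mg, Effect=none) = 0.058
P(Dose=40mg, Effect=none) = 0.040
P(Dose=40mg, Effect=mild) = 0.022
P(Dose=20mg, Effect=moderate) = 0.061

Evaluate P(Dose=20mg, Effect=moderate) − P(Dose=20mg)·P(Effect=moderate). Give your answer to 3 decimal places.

P(Dose=20mg) = 0.058 + 0.161 + 0.061 = 0.280.
P(Effect=moderate) = 0.125 + 0.086 + 0.061 + 0.122 = 0.394.
P(Dose=20mg, Effect=moderate) − P(Dose=20mg)P(Effect=moderate) = 0.061 − 0.280×0.394 = -0.049.

-0.049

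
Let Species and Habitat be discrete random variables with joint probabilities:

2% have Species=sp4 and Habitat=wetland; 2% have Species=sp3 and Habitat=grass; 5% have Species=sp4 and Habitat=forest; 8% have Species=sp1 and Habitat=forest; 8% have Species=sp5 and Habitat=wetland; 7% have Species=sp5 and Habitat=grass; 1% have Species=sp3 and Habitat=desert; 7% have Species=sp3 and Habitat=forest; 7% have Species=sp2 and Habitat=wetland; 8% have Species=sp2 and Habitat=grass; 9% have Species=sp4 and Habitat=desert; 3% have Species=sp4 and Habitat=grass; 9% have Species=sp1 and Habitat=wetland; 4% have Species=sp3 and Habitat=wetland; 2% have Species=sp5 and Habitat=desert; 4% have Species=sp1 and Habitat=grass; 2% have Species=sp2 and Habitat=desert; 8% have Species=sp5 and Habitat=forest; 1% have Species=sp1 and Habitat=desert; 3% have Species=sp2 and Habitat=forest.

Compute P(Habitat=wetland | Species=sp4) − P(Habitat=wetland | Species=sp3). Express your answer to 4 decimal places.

-0.1805

P(Species=sp4) = 0.05 + 0.03 + 0.02 + 0.09 = 0.19; P(Habitat=wetland | Species=sp4) = 0.02/0.19 = 0.10526.
P(Species=sp3) = 0.07 + 0.02 + 0.04 + 0.01 = 0.14; P(Habitat=wetland | Species=sp3) = 0.04/0.14 = 0.28571.
Difference = -0.1805.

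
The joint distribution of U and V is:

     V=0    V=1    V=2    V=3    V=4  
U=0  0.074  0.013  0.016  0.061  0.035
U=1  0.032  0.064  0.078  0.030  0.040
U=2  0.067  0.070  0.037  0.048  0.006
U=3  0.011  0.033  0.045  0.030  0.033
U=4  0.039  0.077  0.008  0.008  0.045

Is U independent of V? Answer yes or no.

no

P(U=0) = 0.199 and P(V=1) = 0.257, so their product is 0.05114, but P(U=0, V=1) = 0.013. Since these differ, U and V are not independent.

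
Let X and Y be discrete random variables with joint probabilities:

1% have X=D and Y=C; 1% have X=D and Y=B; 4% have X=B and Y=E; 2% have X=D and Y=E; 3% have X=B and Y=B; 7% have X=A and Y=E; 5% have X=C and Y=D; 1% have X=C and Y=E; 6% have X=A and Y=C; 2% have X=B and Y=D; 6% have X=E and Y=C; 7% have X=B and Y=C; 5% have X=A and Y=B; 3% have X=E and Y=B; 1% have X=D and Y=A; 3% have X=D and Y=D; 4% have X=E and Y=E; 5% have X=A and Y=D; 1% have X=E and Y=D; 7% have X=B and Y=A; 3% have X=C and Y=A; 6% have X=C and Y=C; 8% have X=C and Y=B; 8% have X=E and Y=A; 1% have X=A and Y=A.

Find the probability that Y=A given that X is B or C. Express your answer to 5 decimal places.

P(X=B) = 0.07 + 0.03 + 0.07 + 0.02 + 0.04 = 0.23.
P(X=C) = 0.03 + 0.08 + 0.06 + 0.05 + 0.01 = 0.23.
P(X ∈ {B, C}) = 0.23 + 0.23 = 0.46; P(Y=A, X ∈ {B, C}) = 0.07 + 0.03 = 0.10.
P(Y=A | X ∈ {B, C}) = 0.10/0.46 = 0.21739.

0.21739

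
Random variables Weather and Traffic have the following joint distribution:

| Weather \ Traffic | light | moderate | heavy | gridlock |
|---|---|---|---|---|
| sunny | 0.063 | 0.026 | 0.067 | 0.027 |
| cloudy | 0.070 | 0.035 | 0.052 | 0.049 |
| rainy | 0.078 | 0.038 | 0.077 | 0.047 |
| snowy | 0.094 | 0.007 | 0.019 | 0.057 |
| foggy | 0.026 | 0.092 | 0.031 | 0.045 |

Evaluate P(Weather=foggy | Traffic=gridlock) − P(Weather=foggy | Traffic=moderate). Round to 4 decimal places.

P(Traffic=gridlock) = 0.027 + 0.049 + 0.047 + 0.057 + 0.045 = 0.225; P(Weather=foggy | Traffic=gridlock) = 0.045/0.225 = 0.20000.
P(Traffic=moderate) = 0.026 + 0.035 + 0.038 + 0.007 + 0.092 = 0.198; P(Weather=foggy | Traffic=moderate) = 0.092/0.198 = 0.46465.
Difference = -0.2646.

-0.2646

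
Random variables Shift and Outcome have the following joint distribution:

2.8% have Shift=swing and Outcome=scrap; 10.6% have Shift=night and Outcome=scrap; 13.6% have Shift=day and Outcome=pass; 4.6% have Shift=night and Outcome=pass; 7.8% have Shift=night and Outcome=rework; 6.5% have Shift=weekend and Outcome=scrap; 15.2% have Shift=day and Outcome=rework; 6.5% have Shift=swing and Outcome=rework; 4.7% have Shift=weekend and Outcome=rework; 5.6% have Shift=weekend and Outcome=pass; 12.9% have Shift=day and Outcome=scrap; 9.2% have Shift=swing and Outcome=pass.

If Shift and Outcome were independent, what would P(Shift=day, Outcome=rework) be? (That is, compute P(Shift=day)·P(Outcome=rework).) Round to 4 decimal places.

P(Shift=day) = 0.136 + 0.152 + 0.129 = 0.417.
P(Outcome=rework) = 0.152 + 0.065 + 0.078 + 0.047 = 0.342.
Product: 0.417 × 0.342 = 0.1426.

0.1426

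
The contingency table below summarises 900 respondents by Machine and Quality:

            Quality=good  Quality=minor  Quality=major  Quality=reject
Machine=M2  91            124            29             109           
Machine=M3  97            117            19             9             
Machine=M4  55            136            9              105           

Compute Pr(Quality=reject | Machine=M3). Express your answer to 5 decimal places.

Total with Machine=M3: 97 + 117 + 19 + 9 = 242.
P(Quality=reject | Machine=M3) = 9/242 = 0.03719.

0.03719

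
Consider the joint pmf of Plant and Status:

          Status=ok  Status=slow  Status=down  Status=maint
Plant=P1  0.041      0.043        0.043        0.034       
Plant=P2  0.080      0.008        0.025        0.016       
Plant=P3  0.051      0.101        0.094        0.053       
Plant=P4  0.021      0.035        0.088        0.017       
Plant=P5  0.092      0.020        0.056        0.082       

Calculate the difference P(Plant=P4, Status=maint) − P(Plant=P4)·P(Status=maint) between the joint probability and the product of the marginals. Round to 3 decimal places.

-0.016

P(Plant=P4) = 0.021 + 0.035 + 0.088 + 0.017 = 0.161.
P(Status=maint) = 0.034 + 0.016 + 0.053 + 0.017 + 0.082 = 0.202.
P(Plant=P4, Status=maint) − P(Plant=P4)P(Status=maint) = 0.017 − 0.161×0.202 = -0.016.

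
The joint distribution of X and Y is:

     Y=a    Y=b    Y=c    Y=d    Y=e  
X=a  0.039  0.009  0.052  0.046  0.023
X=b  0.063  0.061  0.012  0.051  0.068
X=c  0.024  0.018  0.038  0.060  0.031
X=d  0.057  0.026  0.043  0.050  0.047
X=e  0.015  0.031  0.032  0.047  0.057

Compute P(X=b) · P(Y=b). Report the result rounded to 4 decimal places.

P(X=b) = 0.063 + 0.061 + 0.012 + 0.051 + 0.068 = 0.255.
P(Y=b) = 0.009 + 0.061 + 0.018 + 0.026 + 0.031 = 0.145.
Product: 0.255 × 0.145 = 0.0370.

0.0370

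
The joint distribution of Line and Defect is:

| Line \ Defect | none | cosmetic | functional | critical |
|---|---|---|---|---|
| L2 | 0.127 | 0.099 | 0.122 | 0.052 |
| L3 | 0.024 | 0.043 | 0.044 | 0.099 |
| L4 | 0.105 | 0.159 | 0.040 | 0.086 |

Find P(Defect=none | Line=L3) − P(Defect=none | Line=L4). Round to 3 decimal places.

P(Line=L3) = 0.024 + 0.043 + 0.044 + 0.099 = 0.210; P(Defect=none | Line=L3) = 0.024/0.210 = 0.1143.
P(Line=L4) = 0.105 + 0.159 + 0.040 + 0.086 = 0.390; P(Defect=none | Line=L4) = 0.105/0.390 = 0.2692.
Difference = -0.155.

-0.155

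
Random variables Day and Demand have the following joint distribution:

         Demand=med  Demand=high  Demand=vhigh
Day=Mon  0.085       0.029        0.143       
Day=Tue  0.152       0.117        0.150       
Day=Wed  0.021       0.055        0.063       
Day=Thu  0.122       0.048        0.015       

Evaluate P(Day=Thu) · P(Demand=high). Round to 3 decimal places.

0.046

P(Day=Thu) = 0.122 + 0.048 + 0.015 = 0.185.
P(Demand=high) = 0.029 + 0.117 + 0.055 + 0.048 = 0.249.
Product: 0.185 × 0.249 = 0.046.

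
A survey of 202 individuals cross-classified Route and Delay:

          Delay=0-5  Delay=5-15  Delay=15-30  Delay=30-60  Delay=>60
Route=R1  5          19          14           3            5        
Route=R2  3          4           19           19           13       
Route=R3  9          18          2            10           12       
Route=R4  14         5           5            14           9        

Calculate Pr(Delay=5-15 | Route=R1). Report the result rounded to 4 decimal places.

0.4130

Total with Route=R1: 5 + 19 + 14 + 3 + 5 = 46.
P(Delay=5-15 | Route=R1) = 19/46 = 0.4130.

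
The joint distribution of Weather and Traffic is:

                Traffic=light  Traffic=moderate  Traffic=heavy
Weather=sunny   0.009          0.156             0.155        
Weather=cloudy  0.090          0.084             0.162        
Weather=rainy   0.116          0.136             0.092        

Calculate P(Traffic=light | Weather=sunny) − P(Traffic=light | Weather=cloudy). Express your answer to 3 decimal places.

-0.240

P(Weather=sunny) = 0.009 + 0.156 + 0.155 = 0.320; P(Traffic=light | Weather=sunny) = 0.009/0.320 = 0.0281.
P(Weather=cloudy) = 0.090 + 0.084 + 0.162 = 0.336; P(Traffic=light | Weather=cloudy) = 0.090/0.336 = 0.2679.
Difference = -0.240.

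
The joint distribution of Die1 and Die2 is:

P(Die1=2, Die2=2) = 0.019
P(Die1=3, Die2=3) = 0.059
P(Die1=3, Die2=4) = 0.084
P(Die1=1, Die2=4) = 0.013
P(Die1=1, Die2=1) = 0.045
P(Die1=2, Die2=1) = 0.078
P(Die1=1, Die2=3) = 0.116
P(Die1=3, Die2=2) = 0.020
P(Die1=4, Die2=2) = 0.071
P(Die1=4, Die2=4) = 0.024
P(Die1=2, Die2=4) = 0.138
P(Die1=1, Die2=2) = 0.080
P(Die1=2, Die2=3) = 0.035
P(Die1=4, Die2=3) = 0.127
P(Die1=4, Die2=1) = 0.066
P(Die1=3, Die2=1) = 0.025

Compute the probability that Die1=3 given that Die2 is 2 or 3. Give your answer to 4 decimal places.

P(Die2=2) = 0.080 + 0.019 + 0.020 + 0.071 = 0.190.
P(Die2=3) = 0.116 + 0.035 + 0.059 + 0.127 = 0.337.
P(Die2 ∈ {2, 3}) = 0.190 + 0.337 = 0.527; P(Die1=3, Die2 ∈ {2, 3}) = 0.020 + 0.059 = 0.079.
P(Die1=3 | Die2 ∈ {2, 3}) = 0.079/0.527 = 0.1499.

0.1499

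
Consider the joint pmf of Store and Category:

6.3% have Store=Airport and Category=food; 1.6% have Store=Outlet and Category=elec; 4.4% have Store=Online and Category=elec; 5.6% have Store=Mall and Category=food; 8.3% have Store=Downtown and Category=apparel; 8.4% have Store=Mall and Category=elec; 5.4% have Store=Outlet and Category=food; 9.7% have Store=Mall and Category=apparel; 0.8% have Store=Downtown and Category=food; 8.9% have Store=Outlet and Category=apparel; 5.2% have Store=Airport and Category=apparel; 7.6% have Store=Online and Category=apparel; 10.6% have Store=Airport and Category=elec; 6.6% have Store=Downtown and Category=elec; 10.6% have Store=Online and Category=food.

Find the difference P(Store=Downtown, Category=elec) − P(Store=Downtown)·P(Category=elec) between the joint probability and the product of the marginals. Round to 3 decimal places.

0.016

P(Store=Downtown) = 0.008 + 0.083 + 0.066 = 0.157.
P(Category=elec) = 0.066 + 0.084 + 0.106 + 0.016 + 0.044 = 0.316.
P(Store=Downtown, Category=elec) − P(Store=Downtown)P(Category=elec) = 0.066 − 0.157×0.316 = 0.016.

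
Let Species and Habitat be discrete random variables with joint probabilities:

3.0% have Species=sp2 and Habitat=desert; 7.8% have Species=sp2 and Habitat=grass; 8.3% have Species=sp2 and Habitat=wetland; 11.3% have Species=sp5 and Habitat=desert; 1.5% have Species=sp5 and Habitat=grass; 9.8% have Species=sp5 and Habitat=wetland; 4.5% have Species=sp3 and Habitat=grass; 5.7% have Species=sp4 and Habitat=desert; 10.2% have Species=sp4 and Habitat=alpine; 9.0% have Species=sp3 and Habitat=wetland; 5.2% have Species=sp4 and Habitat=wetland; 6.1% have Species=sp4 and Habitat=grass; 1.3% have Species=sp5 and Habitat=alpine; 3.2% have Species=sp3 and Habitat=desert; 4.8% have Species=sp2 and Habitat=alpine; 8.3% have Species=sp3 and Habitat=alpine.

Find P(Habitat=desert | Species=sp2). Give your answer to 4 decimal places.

P(Species=sp2) = 0.078 + 0.083 + 0.030 + 0.048 = 0.239.
P(Habitat=desert | Species=sp2) = 0.030/0.239 = 0.1255.

0.1255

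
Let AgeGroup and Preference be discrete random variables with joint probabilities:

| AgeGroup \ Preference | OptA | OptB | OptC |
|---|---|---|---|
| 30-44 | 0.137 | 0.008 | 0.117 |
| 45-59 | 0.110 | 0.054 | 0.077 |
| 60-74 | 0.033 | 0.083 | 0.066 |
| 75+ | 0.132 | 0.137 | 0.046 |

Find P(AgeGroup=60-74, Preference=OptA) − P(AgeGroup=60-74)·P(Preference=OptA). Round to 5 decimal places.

-0.04198

P(AgeGroup=60-74) = 0.033 + 0.083 + 0.066 = 0.182.
P(Preference=OptA) = 0.137 + 0.110 + 0.033 + 0.132 = 0.412.
P(AgeGroup=60-74, Preference=OptA) − P(AgeGroup=60-74)P(Preference=OptA) = 0.033 − 0.182×0.412 = -0.04198.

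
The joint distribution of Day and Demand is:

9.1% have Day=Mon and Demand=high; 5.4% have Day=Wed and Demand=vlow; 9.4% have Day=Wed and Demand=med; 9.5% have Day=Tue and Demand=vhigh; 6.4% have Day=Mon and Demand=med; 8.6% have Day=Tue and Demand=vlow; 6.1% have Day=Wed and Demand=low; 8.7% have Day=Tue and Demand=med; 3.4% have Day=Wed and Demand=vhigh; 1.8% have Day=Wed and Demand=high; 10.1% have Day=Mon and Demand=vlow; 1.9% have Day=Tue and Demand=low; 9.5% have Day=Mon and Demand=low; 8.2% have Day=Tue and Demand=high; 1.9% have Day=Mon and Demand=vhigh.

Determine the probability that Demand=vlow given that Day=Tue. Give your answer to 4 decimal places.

P(Day=Tue) = 0.086 + 0.019 + 0.087 + 0.082 + 0.095 = 0.369.
P(Demand=vlow | Day=Tue) = 0.086/0.369 = 0.2331.

0.2331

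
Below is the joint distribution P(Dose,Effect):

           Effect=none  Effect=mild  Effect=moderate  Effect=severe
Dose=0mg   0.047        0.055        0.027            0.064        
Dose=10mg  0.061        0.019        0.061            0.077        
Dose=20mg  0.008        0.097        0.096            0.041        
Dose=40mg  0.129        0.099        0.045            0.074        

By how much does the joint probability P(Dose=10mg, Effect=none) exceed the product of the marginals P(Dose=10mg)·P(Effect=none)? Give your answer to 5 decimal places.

P(Dose=10mg) = 0.061 + 0.019 + 0.061 + 0.077 = 0.218.
P(Effect=none) = 0.047 + 0.061 + 0.008 + 0.129 = 0.245.
P(Dose=10mg, Effect=none) − P(Dose=10mg)P(Effect=none) = 0.061 − 0.218×0.245 = 0.00759.

0.00759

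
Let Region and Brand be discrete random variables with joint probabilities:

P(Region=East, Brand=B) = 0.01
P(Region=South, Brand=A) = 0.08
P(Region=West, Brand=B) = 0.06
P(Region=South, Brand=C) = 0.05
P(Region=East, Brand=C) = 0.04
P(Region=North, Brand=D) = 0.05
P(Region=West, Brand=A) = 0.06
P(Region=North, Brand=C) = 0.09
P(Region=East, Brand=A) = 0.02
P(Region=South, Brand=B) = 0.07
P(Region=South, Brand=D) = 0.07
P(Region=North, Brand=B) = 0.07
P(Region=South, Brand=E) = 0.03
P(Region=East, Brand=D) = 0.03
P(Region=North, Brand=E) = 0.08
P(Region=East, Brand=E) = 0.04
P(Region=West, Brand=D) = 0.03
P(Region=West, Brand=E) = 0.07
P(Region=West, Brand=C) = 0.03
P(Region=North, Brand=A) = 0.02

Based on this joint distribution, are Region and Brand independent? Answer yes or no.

no

P(Region=South) = 0.30 and P(Brand=E) = 0.22, so their product is 0.0660, but P(Region=South, Brand=E) = 0.03. Since these differ, Region and Brand are not independent.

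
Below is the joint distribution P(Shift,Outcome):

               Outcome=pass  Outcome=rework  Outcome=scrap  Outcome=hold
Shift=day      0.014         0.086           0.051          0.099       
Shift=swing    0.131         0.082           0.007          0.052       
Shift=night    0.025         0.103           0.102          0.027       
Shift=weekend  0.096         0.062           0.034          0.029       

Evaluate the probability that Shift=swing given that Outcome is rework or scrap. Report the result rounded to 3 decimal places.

P(Outcome=rework) = 0.086 + 0.082 + 0.103 + 0.062 = 0.333.
P(Outcome=scrap) = 0.051 + 0.007 + 0.102 + 0.034 = 0.194.
P(Outcome ∈ {rework, scrap}) = 0.333 + 0.194 = 0.527; P(Shift=swing, Outcome ∈ {rework, scrap}) = 0.082 + 0.007 = 0.089.
P(Shift=swing | Outcome ∈ {rework, scrap}) = 0.089/0.527 = 0.169.

0.169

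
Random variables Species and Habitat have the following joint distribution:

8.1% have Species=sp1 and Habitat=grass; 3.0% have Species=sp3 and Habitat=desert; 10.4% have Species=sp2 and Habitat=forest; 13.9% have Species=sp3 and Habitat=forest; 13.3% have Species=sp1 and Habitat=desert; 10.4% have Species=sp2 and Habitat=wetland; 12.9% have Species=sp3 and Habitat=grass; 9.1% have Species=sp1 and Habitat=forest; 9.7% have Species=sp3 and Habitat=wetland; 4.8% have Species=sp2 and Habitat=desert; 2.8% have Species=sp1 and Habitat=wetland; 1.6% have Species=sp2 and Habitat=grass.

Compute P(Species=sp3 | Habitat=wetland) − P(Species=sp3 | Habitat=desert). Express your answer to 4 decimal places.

P(Habitat=wetland) = 0.028 + 0.104 + 0.097 = 0.229; P(Species=sp3 | Habitat=wetland) = 0.097/0.229 = 0.42358.
P(Habitat=desert) = 0.133 + 0.048 + 0.030 = 0.211; P(Species=sp3 | Habitat=desert) = 0.030/0.211 = 0.14218.
Difference = 0.2814.

0.2814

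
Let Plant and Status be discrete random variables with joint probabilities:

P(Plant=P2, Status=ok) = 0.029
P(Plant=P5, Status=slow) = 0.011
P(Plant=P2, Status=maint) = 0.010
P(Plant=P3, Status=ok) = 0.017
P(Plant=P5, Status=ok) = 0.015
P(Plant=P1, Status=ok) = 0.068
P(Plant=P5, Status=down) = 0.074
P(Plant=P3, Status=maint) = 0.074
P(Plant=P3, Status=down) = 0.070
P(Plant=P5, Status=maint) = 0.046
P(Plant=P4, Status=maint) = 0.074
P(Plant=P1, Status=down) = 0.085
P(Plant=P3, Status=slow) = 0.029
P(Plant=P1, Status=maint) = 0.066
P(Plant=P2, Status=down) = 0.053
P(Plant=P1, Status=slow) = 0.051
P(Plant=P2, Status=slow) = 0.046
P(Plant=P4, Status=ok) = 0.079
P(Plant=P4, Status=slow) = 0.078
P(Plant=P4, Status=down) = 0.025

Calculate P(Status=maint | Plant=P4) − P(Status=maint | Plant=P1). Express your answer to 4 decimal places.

P(Plant=P4) = 0.079 + 0.078 + 0.025 + 0.074 = 0.256; P(Status=maint | Plant=P4) = 0.074/0.256 = 0.28906.
P(Plant=P1) = 0.068 + 0.051 + 0.085 + 0.066 = 0.270; P(Status=maint | Plant=P1) = 0.066/0.270 = 0.24444.
Difference = 0.0446.

0.0446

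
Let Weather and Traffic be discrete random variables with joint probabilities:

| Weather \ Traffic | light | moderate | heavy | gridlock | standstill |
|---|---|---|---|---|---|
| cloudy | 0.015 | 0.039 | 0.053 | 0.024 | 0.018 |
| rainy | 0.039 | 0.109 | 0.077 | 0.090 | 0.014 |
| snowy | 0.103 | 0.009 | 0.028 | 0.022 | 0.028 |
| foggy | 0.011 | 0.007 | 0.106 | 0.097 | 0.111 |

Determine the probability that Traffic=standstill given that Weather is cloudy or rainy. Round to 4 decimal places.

0.0669

P(Weather=cloudy) = 0.015 + 0.039 + 0.053 + 0.024 + 0.018 = 0.149.
P(Weather=rainy) = 0.039 + 0.109 + 0.077 + 0.090 + 0.014 = 0.329.
P(Weather ∈ {cloudy, rainy}) = 0.149 + 0.329 = 0.478; P(Traffic=standstill, Weather ∈ {cloudy, rainy}) = 0.018 + 0.014 = 0.032.
P(Traffic=standstill | Weather ∈ {cloudy, rainy}) = 0.032/0.478 = 0.0669.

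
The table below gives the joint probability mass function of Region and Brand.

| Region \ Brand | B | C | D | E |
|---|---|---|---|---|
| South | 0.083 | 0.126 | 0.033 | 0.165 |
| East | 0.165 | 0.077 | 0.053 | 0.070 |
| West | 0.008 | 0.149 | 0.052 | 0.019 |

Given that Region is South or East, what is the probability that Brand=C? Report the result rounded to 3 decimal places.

0.263

P(Region=South) = 0.083 + 0.126 + 0.033 + 0.165 = 0.407.
P(Region=East) = 0.165 + 0.077 + 0.053 + 0.070 = 0.365.
P(Region ∈ {South, East}) = 0.407 + 0.365 = 0.772; P(Brand=C, Region ∈ {South, East}) = 0.126 + 0.077 = 0.203.
P(Brand=C | Region ∈ {South, East}) = 0.203/0.772 = 0.263.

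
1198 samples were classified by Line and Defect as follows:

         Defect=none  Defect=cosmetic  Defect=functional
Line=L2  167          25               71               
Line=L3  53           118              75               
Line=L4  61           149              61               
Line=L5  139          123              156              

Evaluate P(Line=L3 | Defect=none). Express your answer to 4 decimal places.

Total with Defect=none: 167 + 53 + 61 + 139 = 420.
P(Line=L3 | Defect=none) = 53/420 = 0.1262.

0.1262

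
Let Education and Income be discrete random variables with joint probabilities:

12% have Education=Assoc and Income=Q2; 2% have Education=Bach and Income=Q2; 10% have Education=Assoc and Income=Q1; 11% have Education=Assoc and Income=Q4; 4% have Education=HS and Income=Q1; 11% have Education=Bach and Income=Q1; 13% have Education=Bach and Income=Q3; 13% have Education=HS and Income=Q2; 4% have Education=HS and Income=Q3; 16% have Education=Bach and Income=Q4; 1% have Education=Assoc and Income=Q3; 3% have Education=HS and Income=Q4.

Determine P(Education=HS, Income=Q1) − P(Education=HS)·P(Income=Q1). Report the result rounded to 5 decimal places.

-0.02000

P(Education=HS) = 0.04 + 0.13 + 0.04 + 0.03 = 0.24.
P(Income=Q1) = 0.04 + 0.10 + 0.11 = 0.25.
P(Education=HS, Income=Q1) − P(Education=HS)P(Income=Q1) = 0.04 − 0.24×0.25 = -0.02000.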